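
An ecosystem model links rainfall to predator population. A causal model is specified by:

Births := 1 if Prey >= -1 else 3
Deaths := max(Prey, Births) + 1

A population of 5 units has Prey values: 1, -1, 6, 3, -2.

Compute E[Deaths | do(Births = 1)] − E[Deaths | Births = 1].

The intervention sets Births=1 in all 5 units regardless of Prey. Recomputing Deaths per unit gives 2, 2, 7, 4, 2; average 3.4.
Conditioning on Births=1 selects the 4 unit(s) with Prey ∈ {1, -1, 6, 3}. Their Deaths values: 2, 2, 7, 4. Mean = 3.75.
Difference = 3.4 − 3.75 = -0.35.

-0.35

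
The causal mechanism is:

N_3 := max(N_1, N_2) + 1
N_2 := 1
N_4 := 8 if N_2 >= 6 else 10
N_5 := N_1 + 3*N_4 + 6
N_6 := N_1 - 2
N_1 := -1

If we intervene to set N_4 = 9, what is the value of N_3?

Under do(N_4=9), the mechanism N_4 := 8 if N_2 >= 6 else 10 is discarded; N_4 is fixed at 9.
Since N_3 is not a descendant of the intervened variable, it is unaffected.
N_3 = max(N_1, N_2) + 1  [with N_1=-1, N_2=1]  = 2

2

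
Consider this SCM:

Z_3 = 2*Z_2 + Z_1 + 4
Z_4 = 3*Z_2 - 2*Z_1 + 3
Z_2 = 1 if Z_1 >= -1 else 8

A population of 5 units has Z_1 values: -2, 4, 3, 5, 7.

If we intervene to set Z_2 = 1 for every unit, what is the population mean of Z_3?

Every unit gets Z_2=1 under the intervention. Z_3 values become 4, 10, 9, 11, 13; E[Z_3|do(Z_2=1)] = 9.4.

9.4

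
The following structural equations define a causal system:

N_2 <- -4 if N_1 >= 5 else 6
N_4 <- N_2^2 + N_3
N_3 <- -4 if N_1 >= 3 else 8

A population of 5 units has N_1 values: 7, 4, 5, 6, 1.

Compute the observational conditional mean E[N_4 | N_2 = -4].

12

E[N_4|N_2=-4] averages over only the 3 units with N_2=-4 (N_1 = 7, 5, 6): N_4 = 12, 12, 12, mean 12.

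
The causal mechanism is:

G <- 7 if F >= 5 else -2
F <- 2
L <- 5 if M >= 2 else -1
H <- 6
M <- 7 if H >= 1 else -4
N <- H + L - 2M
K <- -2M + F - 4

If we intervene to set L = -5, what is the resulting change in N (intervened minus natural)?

-10

The intervention breaks the incoming arrows to L: L <- 5 if M >= 2 else -1 no longer applies, and L = -5.
M = 7 if H >= 1 else -4  [with H=6]  = 7
N = H + L - 2M  [with H=6, L=-5, M=7]  = -13
Without intervention: M = 7 if H >= 1 else -4  [with H=6]  = 7; L = 5 if M >= 2 else -1  [with M=7]  = 5; N = H + L - 2M  [with H=6, L=5, M=7]  = -3.
Change = -13 − (-3) = -10.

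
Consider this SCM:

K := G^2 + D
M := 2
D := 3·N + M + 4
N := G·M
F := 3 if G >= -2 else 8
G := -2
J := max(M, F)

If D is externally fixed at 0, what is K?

Intervening sets D = 0 and removes its equation (D := 3·N + M + 4).
K = G^2 + D  [with G=-2, D=0]  = 4

4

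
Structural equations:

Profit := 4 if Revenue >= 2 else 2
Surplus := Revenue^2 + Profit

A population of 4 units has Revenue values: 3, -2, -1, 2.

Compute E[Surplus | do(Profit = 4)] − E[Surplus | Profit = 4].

The intervention sets Profit=4 in all 4 units regardless of Revenue. Recomputing Surplus per unit gives 13, 8, 5, 8; average 8.5.
Conditioning on Profit=4 selects the 2 unit(s) with Revenue ∈ {3, 2}. Their Surplus values: 13, 8. Mean = 10.5.
Difference = 8.5 − 10.5 = -2.

-2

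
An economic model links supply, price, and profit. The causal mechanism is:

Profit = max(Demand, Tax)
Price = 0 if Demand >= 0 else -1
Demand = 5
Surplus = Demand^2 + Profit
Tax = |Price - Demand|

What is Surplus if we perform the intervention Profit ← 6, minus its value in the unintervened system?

Intervening sets Profit = 6 and removes its equation (Profit = max(Demand, Tax)).
Surplus = Demand^2 + Profit  [with Demand=5, Profit=6]  = 31
Without intervention: Price = 0 if Demand >= 0 else -1  [with Demand=5]  = 0; Tax = |Price - Demand|  [with Price=0, Demand=5]  = 5; Profit = max(Demand, Tax)  [with Demand=5, Tax=5]  = 5; Surplus = Demand^2 + Profit  [with Demand=5, Profit=5]  = 30.
Change = 31 − 30 = 1.

1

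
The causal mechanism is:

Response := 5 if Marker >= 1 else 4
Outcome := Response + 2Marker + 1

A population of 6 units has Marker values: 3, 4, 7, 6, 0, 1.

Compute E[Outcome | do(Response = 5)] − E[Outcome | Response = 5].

-1.4

The intervention sets Response=5 in all 6 units regardless of Marker. Recomputing Outcome per unit gives 12, 14, 20, 18, 6, 8; average 13.
Conditioning on Response=5 selects the 5 unit(s) with Marker ∈ {3, 4, 7, 6, 1}. Their Outcome values: 12, 14, 20, 18, 8. Mean = 14.4.
Difference = 13 − 14.4 = -1.4.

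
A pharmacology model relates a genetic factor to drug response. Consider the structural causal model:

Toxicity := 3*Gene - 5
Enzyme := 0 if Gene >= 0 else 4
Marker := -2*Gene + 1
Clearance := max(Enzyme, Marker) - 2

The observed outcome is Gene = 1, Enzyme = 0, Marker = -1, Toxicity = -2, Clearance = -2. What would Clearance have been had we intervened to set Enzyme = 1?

-1

do(Enzyme=1) replaces the equation Enzyme := 0 if Gene >= 0 else 4 with the constant Enzyme = 1.
Marker = -2*Gene + 1  [with Gene=1]  = -1
Clearance = max(Enzyme, Marker) - 2  [with Enzyme=1, Marker=-1]  = -1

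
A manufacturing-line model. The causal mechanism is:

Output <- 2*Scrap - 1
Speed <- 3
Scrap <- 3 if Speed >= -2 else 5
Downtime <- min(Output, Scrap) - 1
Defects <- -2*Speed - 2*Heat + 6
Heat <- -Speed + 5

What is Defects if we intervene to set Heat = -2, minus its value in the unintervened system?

8

The intervention breaks the incoming arrows to Heat: Heat <- -Speed + 5 no longer applies, and Heat = -2.
Defects = -2*Speed - 2*Heat + 6  [with Speed=3, Heat=-2]  = 4
Without intervention: Heat = -Speed + 5  [with Speed=3]  = 2; Defects = -2*Speed - 2*Heat + 6  [with Speed=3, Heat=2]  = -4.
Change = 4 − (-4) = 8.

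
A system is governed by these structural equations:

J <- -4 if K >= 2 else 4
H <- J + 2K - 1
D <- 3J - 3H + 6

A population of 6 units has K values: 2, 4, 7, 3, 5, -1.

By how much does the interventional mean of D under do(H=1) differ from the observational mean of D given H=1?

The intervention sets H=1 in all 6 units regardless of K. Recomputing D per unit gives -9, -9, -9, -9, -9, 15; average -5.
E[D|H=1] averages over only the 2 units with H=1 (K = 3, -1): D = -9, 15, mean 3.
Difference = -5 − 3 = -8.

-8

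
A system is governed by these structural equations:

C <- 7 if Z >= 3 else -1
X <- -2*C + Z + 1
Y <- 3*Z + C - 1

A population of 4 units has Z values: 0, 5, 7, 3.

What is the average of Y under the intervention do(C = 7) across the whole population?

The intervention sets C=7 in all 4 units regardless of Z. Recomputing Y per unit gives 6, 21, 27, 15; average 17.25.

17.25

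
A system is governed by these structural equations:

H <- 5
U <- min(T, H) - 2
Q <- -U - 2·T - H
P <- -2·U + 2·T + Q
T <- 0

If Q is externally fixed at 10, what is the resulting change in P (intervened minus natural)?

Intervening sets Q = 10 and removes its equation (Q <- -U - 2·T - H).
U = min(T, H) - 2  [with T=0, H=5]  = -2
P = -2·U + 2·T + Q  [with U=-2, T=0, Q=10]  = 14
Without intervention: U = min(T, H) - 2  [with T=0, H=5]  = -2; Q = -U - 2·T - H  [with U=-2, T=0, H=5]  = -3; P = -2·U + 2·T + Q  [with U=-2, T=0, Q=-3]  = 1.
Change = 14 − 1 = 13.

13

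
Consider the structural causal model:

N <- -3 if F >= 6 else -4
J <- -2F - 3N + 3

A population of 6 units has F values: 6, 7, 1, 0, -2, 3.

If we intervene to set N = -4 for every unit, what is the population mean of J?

10

Every unit gets N=-4 under the intervention. J values become 3, 1, 13, 15, 19, 9; E[J|do(N=-4)] = 10.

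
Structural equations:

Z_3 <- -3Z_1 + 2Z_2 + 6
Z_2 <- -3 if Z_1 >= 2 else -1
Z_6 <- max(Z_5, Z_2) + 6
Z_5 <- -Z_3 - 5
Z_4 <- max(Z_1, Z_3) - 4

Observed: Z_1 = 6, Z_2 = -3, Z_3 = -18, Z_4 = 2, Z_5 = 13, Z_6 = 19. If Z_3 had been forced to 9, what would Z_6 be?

The intervention breaks the incoming arrows to Z_3: Z_3 <- -3Z_1 + 2Z_2 + 6 no longer applies, and Z_3 = 9.
Z_2 = -3 if Z_1 >= 2 else -1  [with Z_1=6]  = -3
Z_5 = -Z_3 - 5  [with Z_3=9]  = -14
Z_6 = max(Z_5, Z_2) + 6  [with Z_5=-14, Z_2=-3]  = 3

3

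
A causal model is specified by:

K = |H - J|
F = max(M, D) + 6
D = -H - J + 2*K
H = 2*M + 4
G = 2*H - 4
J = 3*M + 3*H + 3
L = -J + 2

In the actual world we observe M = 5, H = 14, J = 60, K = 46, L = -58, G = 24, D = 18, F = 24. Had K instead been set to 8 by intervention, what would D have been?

The intervention breaks the incoming arrows to K: K = |H - J| no longer applies, and K = 8.
H = 2*M + 4  [with M=5]  = 14
J = 3*M + 3*H + 3  [with M=5, H=14]  = 60
D = -H - J + 2*K  [with H=14, J=60, K=8]  = -58

-58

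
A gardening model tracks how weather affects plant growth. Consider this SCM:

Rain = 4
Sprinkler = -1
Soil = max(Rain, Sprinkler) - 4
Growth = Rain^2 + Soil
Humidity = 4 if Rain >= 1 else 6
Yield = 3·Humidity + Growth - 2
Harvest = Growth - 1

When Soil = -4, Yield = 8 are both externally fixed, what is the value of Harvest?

Under do(Soil = -4, Yield = 8), each intervened variable's structural equation is replaced by its fixed value.
Growth = Rain^2 + Soil  [with Rain=4, Soil=-4]  = 12
Harvest = Growth - 1  [with Growth=12]  = 11

11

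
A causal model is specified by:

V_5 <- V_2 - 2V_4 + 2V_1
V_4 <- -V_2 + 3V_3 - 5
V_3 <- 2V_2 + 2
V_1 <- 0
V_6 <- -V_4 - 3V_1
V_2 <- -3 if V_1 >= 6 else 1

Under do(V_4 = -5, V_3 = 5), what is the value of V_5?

The joint intervention fixes V_4 = -5, V_3 = 5, removing each variable's own equation.
V_2 = -3 if V_1 >= 6 else 1  [with V_1=0]  = 1
V_5 = V_2 - 2V_4 + 2V_1  [with V_2=1, V_4=-5, V_1=0]  = 11

11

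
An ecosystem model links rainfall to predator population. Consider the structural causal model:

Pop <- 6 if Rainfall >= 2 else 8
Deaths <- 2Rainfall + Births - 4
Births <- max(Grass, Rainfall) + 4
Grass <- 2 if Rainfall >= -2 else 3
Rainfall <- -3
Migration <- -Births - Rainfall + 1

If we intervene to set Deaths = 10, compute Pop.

8

Under do(Deaths=10), the mechanism Deaths <- 2Rainfall + Births - 4 is discarded; Deaths is fixed at 10.
Since Pop is not a descendant of the intervened variable, it is unaffected.
Pop = 6 if Rainfall >= 2 else 8  [with Rainfall=-3]  = 8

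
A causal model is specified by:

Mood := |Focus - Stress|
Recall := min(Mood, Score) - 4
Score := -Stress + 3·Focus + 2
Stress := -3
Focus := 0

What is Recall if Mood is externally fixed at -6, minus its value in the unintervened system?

-9

Intervening sets Mood = -6 and removes its equation (Mood := |Focus - Stress|).
Score = -Stress + 3·Focus + 2  [with Stress=-3, Focus=0]  = 5
Recall = min(Mood, Score) - 4  [with Mood=-6, Score=5]  = -10
Without intervention: Score = -Stress + 3·Focus + 2  [with Stress=-3, Focus=0]  = 5; Mood = |Focus - Stress|  [with Focus=0, Stress=-3]  = 3; Recall = min(Mood, Score) - 4  [with Mood=3, Score=5]  = -1.
Change = -10 − (-1) = -9.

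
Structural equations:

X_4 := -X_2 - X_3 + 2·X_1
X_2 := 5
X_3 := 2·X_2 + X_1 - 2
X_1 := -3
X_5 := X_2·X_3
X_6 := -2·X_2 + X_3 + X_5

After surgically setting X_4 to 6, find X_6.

Under do(X_4=6), the mechanism X_4 := -X_2 - X_3 + 2·X_1 is discarded; X_4 is fixed at 6.
Since X_6 is not a descendant of the intervened variable, it is unaffected.
X_3 = 2·X_2 + X_1 - 2  [with X_2=5, X_1=-3]  = 5
X_5 = X_2·X_3  [with X_2=5, X_3=5]  = 25
X_6 = -2·X_2 + X_3 + X_5  [with X_2=5, X_3=5, X_5=25]  = 20

20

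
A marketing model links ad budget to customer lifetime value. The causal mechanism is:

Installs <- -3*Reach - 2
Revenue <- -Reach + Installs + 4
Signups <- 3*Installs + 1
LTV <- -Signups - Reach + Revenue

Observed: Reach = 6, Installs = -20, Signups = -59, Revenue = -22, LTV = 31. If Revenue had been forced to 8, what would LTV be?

61

Intervening sets Revenue = 8 and removes its equation (Revenue <- -Reach + Installs + 4).
Installs = -3*Reach - 2  [with Reach=6]  = -20
Signups = 3*Installs + 1  [with Installs=-20]  = -59
LTV = -Signups - Reach + Revenue  [with Signups=-59, Reach=6, Revenue=8]  = 61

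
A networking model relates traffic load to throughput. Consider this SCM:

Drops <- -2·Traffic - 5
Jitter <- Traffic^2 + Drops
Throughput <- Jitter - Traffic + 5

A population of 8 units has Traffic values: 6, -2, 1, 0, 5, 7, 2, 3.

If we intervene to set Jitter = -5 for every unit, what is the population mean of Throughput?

-2.75

Under do(Jitter=-5), Jitter's equation is replaced by Jitter=-5 for every unit. Per-unit Throughput: -6, 2, -1, 0, -5, -7, -2, -3. Mean = -2.75.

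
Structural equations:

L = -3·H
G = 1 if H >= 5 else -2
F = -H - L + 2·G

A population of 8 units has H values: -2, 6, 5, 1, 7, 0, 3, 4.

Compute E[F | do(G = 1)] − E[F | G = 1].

-6

Under do(G=1), G's equation is replaced by G=1 for every unit. Per-unit F: -2, 14, 12, 4, 16, 2, 8, 10. Mean = 8.
Observing G=1 restricts to units where G's equation naturally yields 1: H ∈ {6, 5, 7}. In that subpopulation F = 14, 12, 16, mean 14.
Difference = 8 − 14 = -6.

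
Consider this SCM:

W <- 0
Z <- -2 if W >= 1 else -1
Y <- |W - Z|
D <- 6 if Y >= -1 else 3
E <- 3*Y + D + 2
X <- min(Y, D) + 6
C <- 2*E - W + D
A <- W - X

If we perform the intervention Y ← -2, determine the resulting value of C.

The intervention breaks the incoming arrows to Y: Y <- |W - Z| no longer applies, and Y = -2.
D = 6 if Y >= -1 else 3  [with Y=-2]  = 3
E = 3*Y + D + 2  [with Y=-2, D=3]  = -1
C = 2*E - W + D  [with E=-1, W=0, D=3]  = 1

1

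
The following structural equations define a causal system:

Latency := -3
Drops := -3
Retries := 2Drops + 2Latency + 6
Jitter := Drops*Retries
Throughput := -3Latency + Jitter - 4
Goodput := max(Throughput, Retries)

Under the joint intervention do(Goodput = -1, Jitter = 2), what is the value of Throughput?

7

Setting Goodput = -1, Jitter = 2 by intervention discards those variables' equations.
Throughput = -3Latency + Jitter - 4  [with Latency=-3, Jitter=2]  = 7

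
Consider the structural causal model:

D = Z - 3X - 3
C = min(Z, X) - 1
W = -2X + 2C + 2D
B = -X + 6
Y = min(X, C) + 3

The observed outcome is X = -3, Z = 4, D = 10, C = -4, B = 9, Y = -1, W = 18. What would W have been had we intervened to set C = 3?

The intervention breaks the incoming arrows to C: C = min(Z, X) - 1 no longer applies, and C = 3.
D = Z - 3X - 3  [with Z=4, X=-3]  = 10
W = -2X + 2C + 2D  [with X=-3, C=3, D=10]  = 32

32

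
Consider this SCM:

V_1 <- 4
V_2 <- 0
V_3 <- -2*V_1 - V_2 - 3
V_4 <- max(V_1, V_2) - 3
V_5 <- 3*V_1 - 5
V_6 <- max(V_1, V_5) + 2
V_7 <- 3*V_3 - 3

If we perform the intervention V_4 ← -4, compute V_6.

9

Under do(V_4=-4), the mechanism V_4 <- max(V_1, V_2) - 3 is discarded; V_4 is fixed at -4.
Since V_6 is not a descendant of the intervened variable, it is unaffected.
V_5 = 3*V_1 - 5  [with V_1=4]  = 7
V_6 = max(V_1, V_5) + 2  [with V_1=4, V_5=7]  = 9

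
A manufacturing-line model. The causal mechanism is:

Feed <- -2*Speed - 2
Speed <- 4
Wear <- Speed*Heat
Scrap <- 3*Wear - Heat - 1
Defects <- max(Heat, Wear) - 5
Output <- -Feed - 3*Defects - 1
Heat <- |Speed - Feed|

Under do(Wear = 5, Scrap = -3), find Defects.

9

Setting Wear = 5, Scrap = -3 by intervention discards those variables' equations.
Feed = -2*Speed - 2  [with Speed=4]  = -10
Heat = |Speed - Feed|  [with Speed=4, Feed=-10]  = 14
Defects = max(Heat, Wear) - 5  [with Heat=14, Wear=5]  = 9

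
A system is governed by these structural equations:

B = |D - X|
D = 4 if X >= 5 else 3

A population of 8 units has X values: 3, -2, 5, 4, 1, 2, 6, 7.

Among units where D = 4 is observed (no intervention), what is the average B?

Conditioning on D=4 selects the 3 unit(s) with X ∈ {5, 6, 7}. Their B values: 1, 2, 3. Mean = 2.

2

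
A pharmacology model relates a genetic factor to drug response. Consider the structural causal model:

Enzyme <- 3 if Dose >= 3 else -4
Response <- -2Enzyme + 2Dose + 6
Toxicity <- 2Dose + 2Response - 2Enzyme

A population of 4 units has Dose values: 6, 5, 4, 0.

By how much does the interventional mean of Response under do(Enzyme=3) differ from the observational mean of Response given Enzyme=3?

-2.5

Under do(Enzyme=3), Enzyme's equation is replaced by Enzyme=3 for every unit. Per-unit Response: 12, 10, 8, 0. Mean = 7.5.
Conditioning on Enzyme=3 selects the 3 unit(s) with Dose ∈ {6, 5, 4}. Their Response values: 12, 10, 8. Mean = 10.
Difference = 7.5 − 10 = -2.5.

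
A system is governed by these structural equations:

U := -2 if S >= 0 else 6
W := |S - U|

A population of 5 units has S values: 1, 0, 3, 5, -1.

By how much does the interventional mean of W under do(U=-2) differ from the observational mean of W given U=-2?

The intervention sets U=-2 in all 5 units regardless of S. Recomputing W per unit gives 3, 2, 5, 7, 1; average 3.6.
Observing U=-2 restricts to units where U's equation naturally yields -2: S ∈ {1, 0, 3, 5}. In that subpopulation W = 3, 2, 5, 7, mean 4.25.
Difference = 3.6 − 4.25 = -0.65.

-0.65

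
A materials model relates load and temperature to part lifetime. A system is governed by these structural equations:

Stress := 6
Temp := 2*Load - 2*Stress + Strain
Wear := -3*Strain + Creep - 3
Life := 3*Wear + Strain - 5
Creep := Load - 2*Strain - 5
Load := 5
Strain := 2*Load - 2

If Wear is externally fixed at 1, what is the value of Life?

6

Intervening sets Wear = 1 and removes its equation (Wear := -3*Strain + Creep - 3).
Strain = 2*Load - 2  [with Load=5]  = 8
Life = 3*Wear + Strain - 5  [with Wear=1, Strain=8]  = 6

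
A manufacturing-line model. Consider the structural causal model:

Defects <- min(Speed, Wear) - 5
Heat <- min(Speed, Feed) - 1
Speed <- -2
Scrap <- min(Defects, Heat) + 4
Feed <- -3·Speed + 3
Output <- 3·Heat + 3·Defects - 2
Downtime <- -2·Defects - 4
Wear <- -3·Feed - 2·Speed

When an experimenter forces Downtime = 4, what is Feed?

The intervention breaks the incoming arrows to Downtime: Downtime <- -2·Defects - 4 no longer applies, and Downtime = 4.
Feed is not downstream of the intervention, so its value is determined by the original equations.
Feed = -3·Speed + 3  [with Speed=-2]  = 9

9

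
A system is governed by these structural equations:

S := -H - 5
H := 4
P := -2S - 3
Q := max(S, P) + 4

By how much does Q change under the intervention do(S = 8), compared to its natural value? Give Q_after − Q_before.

Under do(S=8), the mechanism S := -H - 5 is discarded; S is fixed at 8.
P = -2S - 3  [with S=8]  = -19
Q = max(S, P) + 4  [with S=8, P=-19]  = 12
Without intervention: S = -H - 5  [with H=4]  = -9; P = -2S - 3  [with S=-9]  = 15; Q = max(S, P) + 4  [with S=-9, P=15]  = 19.
Change = 12 − 19 = -7.

-7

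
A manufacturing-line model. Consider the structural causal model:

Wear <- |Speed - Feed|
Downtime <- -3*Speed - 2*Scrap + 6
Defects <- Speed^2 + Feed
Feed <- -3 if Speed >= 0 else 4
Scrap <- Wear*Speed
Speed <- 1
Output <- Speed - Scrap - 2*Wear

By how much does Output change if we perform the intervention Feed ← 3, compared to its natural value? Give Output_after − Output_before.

Under do(Feed=3), the mechanism Feed <- -3 if Speed >= 0 else 4 is discarded; Feed is fixed at 3.
Wear = |Speed - Feed|  [with Speed=1, Feed=3]  = 2
Scrap = Wear*Speed  [with Wear=2, Speed=1]  = 2
Output = Speed - Scrap - 2*Wear  [with Speed=1, Scrap=2, Wear=2]  = -5
Without intervention: Feed = -3 if Speed >= 0 else 4  [with Speed=1]  = -3; Wear = |Speed - Feed|  [with Speed=1, Feed=-3]  = 4; Scrap = Wear*Speed  [with Wear=4, Speed=1]  = 4; Output = Speed - Scrap - 2*Wear  [with Speed=1, Scrap=4, Wear=4]  = -11.
Change = -5 − (-11) = 6.

6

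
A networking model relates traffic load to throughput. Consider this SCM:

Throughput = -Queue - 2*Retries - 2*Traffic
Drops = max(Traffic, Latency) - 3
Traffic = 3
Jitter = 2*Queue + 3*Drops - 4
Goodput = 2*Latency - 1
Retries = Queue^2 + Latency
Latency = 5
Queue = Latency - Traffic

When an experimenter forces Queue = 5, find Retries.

30

do(Queue=5) replaces the equation Queue = Latency - Traffic with the constant Queue = 5.
Retries = Queue^2 + Latency  [with Queue=5, Latency=5]  = 30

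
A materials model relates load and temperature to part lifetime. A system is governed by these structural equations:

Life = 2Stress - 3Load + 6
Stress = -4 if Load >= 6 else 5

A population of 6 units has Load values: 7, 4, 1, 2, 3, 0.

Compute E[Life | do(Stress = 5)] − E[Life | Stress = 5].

The intervention sets Stress=5 in all 6 units regardless of Load. Recomputing Life per unit gives -5, 4, 13, 10, 7, 16; average 7.5.
Conditioning on Stress=5 selects the 5 unit(s) with Load ∈ {4, 1, 2, 3, 0}. Their Life values: 4, 13, 10, 7, 16. Mean = 10.
Difference = 7.5 − 10 = -2.5.

-2.5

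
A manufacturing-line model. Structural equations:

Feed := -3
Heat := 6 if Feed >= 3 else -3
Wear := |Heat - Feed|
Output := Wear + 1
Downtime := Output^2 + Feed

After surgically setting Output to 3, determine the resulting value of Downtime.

Intervening sets Output = 3 and removes its equation (Output := Wear + 1).
Downtime = Output^2 + Feed  [with Output=3, Feed=-3]  = 6

6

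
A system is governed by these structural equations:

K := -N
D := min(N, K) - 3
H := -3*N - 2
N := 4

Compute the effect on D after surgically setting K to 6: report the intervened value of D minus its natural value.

The intervention breaks the incoming arrows to K: K := -N no longer applies, and K = 6.
D = min(N, K) - 3  [with N=4, K=6]  = 1
Without intervention: K = -N  [with N=4]  = -4; D = min(N, K) - 3  [with N=4, K=-4]  = -7.
Change = 1 − (-7) = 8.

8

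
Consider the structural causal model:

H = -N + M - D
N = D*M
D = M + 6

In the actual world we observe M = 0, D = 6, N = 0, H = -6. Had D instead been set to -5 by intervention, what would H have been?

Under do(D=-5), the mechanism D = M + 6 is discarded; D is fixed at -5.
N = D*M  [with D=-5, M=0]  = 0
H = -N + M - D  [with N=0, M=0, D=-5]  = 5

5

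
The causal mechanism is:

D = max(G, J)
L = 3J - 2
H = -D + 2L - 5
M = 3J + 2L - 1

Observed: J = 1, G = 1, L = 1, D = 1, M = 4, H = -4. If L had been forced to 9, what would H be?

12

The intervention breaks the incoming arrows to L: L = 3J - 2 no longer applies, and L = 9.
D = max(G, J)  [with G=1, J=1]  = 1
H = -D + 2L - 5  [with D=1, L=9]  = 12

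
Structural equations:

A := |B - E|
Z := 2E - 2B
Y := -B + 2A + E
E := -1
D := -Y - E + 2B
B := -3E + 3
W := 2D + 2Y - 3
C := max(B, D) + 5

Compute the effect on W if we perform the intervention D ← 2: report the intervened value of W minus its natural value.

-8

The intervention breaks the incoming arrows to D: D := -Y - E + 2B no longer applies, and D = 2.
B = -3E + 3  [with E=-1]  = 6
A = |B - E|  [with B=6, E=-1]  = 7
Y = -B + 2A + E  [with B=6, A=7, E=-1]  = 7
W = 2D + 2Y - 3  [with D=2, Y=7]  = 15
Without intervention: B = -3E + 3  [with E=-1]  = 6; A = |B - E|  [with B=6, E=-1]  = 7; Y = -B + 2A + E  [with B=6, A=7, E=-1]  = 7; D = -Y - E + 2B  [with Y=7, E=-1, B=6]  = 6; W = 2D + 2Y - 3  [with D=6, Y=7]  = 23.
Change = 15 − 23 = -8.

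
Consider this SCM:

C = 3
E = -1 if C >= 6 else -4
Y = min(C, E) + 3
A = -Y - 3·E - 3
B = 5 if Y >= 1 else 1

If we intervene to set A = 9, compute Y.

Under do(A=9), the mechanism A = -Y - 3·E - 3 is discarded; A is fixed at 9.
Since Y is not a descendant of the intervened variable, it is unaffected.
E = -1 if C >= 6 else -4  [with C=3]  = -4
Y = min(C, E) + 3  [with C=3, E=-4]  = -1

-1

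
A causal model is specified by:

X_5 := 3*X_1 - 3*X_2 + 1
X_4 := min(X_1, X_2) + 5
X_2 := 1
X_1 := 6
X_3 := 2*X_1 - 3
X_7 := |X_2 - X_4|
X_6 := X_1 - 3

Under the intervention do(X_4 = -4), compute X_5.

16

Intervening sets X_4 = -4 and removes its equation (X_4 := min(X_1, X_2) + 5).
No directed path runs from X_4 to X_5, so X_5 keeps its natural value.
X_5 = 3*X_1 - 3*X_2 + 1  [with X_1=6, X_2=1]  = 16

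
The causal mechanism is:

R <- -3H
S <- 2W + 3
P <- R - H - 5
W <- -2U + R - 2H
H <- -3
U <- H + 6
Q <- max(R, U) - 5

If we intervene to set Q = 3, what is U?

3

do(Q=3) replaces the equation Q <- max(R, U) - 5 with the constant Q = 3.
U is not downstream of the intervention, so its value is determined by the original equations.
U = H + 6  [with H=-3]  = 3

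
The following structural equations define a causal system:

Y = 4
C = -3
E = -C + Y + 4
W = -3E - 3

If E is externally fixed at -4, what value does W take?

The intervention breaks the incoming arrows to E: E = -C + Y + 4 no longer applies, and E = -4.
W = -3E - 3  [with E=-4]  = 9

9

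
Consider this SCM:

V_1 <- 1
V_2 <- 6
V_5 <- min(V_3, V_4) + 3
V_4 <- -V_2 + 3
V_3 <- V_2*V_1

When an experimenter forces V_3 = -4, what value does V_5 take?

-1

do(V_3=-4) replaces the equation V_3 <- V_2*V_1 with the constant V_3 = -4.
V_4 = -V_2 + 3  [with V_2=6]  = -3
V_5 = min(V_3, V_4) + 3  [with V_3=-4, V_4=-3]  = -1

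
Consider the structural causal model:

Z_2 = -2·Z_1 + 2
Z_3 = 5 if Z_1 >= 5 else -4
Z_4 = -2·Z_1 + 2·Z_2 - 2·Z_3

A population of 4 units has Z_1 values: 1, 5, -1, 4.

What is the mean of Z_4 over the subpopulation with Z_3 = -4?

Conditioning on Z_3=-4 selects the 3 unit(s) with Z_1 ∈ {1, -1, 4}. Their Z_4 values: 6, 18, -12. Mean = 4.

4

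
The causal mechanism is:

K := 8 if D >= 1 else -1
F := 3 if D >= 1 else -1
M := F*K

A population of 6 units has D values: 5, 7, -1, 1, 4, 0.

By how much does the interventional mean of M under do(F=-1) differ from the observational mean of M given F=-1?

-6

Every unit gets F=-1 under the intervention. M values become -8, -8, 1, -8, -8, 1; E[M|do(F=-1)] = -5.
Observing F=-1 restricts to units where F's equation naturally yields -1: D ∈ {-1, 0}. In that subpopulation M = 1, 1, mean 1.
Difference = -5 − 1 = -6.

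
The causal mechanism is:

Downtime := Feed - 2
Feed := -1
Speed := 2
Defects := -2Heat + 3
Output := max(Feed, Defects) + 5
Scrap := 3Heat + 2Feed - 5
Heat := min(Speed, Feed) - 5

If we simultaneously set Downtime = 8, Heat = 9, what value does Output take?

Setting Downtime = 8, Heat = 9 by intervention discards those variables' equations.
Defects = -2Heat + 3  [with Heat=9]  = -15
Output = max(Feed, Defects) + 5  [with Feed=-1, Defects=-15]  = 4

4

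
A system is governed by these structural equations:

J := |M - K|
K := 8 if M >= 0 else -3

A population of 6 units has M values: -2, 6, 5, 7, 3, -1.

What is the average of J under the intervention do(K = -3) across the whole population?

The intervention sets K=-3 in all 6 units regardless of M. Recomputing J per unit gives 1, 9, 8, 10, 6, 2; average 6.

6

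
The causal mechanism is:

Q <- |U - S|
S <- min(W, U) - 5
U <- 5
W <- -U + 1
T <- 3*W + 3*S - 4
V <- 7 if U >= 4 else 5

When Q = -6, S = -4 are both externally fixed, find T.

Under do(Q = -6, S = -4), each intervened variable's structural equation is replaced by its fixed value.
W = -U + 1  [with U=5]  = -4
T = 3*W + 3*S - 4  [with W=-4, S=-4]  = -28

-28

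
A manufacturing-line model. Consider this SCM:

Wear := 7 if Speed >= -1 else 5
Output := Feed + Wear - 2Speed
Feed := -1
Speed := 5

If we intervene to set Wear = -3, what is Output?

-14

The intervention breaks the incoming arrows to Wear: Wear := 7 if Speed >= -1 else 5 no longer applies, and Wear = -3.
Output = Feed + Wear - 2Speed  [with Feed=-1, Wear=-3, Speed=5]  = -14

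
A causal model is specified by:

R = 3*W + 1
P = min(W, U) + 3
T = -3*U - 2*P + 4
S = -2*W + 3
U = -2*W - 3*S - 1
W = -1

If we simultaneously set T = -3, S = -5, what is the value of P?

2

Under do(T = -3, S = -5), each intervened variable's structural equation is replaced by its fixed value.
U = -2*W - 3*S - 1  [with W=-1, S=-5]  = 16
P = min(W, U) + 3  [with W=-1, U=16]  = 2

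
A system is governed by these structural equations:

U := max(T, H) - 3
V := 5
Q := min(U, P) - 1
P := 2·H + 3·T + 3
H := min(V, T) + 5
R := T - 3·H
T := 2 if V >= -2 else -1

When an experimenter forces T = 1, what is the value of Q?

Under do(T=1), the mechanism T := 2 if V >= -2 else -1 is discarded; T is fixed at 1.
H = min(V, T) + 5  [with V=5, T=1]  = 6
U = max(T, H) - 3  [with T=1, H=6]  = 3
P = 2·H + 3·T + 3  [with H=6, T=1]  = 18
Q = min(U, P) - 1  [with U=3, P=18]  = 2

2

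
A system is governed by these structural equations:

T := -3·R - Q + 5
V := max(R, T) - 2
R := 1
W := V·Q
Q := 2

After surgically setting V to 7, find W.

14

Intervening sets V = 7 and removes its equation (V := max(R, T) - 2).
W = V·Q  [with V=7, Q=2]  = 14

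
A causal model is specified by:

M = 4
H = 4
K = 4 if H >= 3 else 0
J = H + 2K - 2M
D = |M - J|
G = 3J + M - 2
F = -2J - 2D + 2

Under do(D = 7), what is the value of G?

14

The intervention breaks the incoming arrows to D: D = |M - J| no longer applies, and D = 7.
Since G is not a descendant of the intervened variable, it is unaffected.
K = 4 if H >= 3 else 0  [with H=4]  = 4
J = H + 2K - 2M  [with H=4, K=4, M=4]  = 4
G = 3J + M - 2  [with J=4, M=4]  = 14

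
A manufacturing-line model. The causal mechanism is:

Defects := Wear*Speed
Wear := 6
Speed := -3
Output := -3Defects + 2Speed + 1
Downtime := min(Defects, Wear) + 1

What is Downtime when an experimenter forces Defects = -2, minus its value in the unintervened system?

16

do(Defects=-2) replaces the equation Defects := Wear*Speed with the constant Defects = -2.
Downtime = min(Defects, Wear) + 1  [with Defects=-2, Wear=6]  = -1
Without intervention: Defects = Wear*Speed  [with Wear=6, Speed=-3]  = -18; Downtime = min(Defects, Wear) + 1  [with Defects=-18, Wear=6]  = -17.
Change = -1 − (-17) = 16.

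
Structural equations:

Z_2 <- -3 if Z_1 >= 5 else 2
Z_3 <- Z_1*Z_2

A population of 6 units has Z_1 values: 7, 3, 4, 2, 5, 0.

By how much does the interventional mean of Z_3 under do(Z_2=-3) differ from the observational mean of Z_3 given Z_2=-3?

7.5

The intervention sets Z_2=-3 in all 6 units regardless of Z_1. Recomputing Z_3 per unit gives -21, -9, -12, -6, -15, 0; average -10.5.
E[Z_3|Z_2=-3] averages over only the 2 units with Z_2=-3 (Z_1 = 7, 5): Z_3 = -21, -15, mean -18.
Difference = -10.5 − (-18) = 7.5.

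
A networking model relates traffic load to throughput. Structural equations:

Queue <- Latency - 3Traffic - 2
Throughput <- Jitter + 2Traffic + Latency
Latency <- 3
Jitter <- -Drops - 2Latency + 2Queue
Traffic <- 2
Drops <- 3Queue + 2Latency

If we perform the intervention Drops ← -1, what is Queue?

-5

Under do(Drops=-1), the mechanism Drops <- 3Queue + 2Latency is discarded; Drops is fixed at -1.
Since Queue is not a descendant of the intervened variable, it is unaffected.
Queue = Latency - 3Traffic - 2  [with Latency=3, Traffic=2]  = -5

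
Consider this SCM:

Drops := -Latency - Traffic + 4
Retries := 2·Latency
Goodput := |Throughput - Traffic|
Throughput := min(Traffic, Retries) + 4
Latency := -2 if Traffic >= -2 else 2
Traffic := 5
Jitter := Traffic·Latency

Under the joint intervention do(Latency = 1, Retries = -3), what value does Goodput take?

Setting Latency = 1, Retries = -3 by intervention discards those variables' equations.
Throughput = min(Traffic, Retries) + 4  [with Traffic=5, Retries=-3]  = 1
Goodput = |Throughput - Traffic|  [with Throughput=1, Traffic=5]  = 4

4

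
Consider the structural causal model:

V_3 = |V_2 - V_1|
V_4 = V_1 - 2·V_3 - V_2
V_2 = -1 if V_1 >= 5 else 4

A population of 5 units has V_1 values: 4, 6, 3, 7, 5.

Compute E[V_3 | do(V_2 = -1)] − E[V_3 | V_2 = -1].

-1

Every unit gets V_2=-1 under the intervention. V_3 values become 5, 7, 4, 8, 6; E[V_3|do(V_2=-1)] = 6.
Conditioning on V_2=-1 selects the 3 unit(s) with V_1 ∈ {6, 7, 5}. Their V_3 values: 7, 8, 6. Mean = 7.
Difference = 6 − 7 = -1.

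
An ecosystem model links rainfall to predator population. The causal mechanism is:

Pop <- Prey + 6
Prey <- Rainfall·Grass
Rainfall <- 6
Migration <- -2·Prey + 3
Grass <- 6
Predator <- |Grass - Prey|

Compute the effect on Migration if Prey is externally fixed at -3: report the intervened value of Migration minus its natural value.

78

do(Prey=-3) replaces the equation Prey <- Rainfall·Grass with the constant Prey = -3.
Migration = -2·Prey + 3  [with Prey=-3]  = 9
Without intervention: Prey = Rainfall·Grass  [with Rainfall=6, Grass=6]  = 36; Migration = -2·Prey + 3  [with Prey=36]  = -69.
Change = 9 − (-69) = 78.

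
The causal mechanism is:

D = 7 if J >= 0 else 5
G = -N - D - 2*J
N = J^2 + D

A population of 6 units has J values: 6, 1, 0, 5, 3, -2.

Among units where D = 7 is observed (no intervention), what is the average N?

E[N|D=7] averages over only the 5 units with D=7 (J = 6, 1, 0, 5, 3): N = 43, 8, 7, 32, 16, mean 21.2.

21.2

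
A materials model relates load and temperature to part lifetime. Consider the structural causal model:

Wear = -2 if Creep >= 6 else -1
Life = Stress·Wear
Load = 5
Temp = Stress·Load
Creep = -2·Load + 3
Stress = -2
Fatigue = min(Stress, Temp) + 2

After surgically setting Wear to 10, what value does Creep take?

The intervention breaks the incoming arrows to Wear: Wear = -2 if Creep >= 6 else -1 no longer applies, and Wear = 10.
Since Creep is not a descendant of the intervened variable, it is unaffected.
Creep = -2·Load + 3  [with Load=5]  = -7

-7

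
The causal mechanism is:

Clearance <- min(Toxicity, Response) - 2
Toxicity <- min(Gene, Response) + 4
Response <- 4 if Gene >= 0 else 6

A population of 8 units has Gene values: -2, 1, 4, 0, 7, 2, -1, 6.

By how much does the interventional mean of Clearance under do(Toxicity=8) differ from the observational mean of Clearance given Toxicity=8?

0.5

Under do(Toxicity=8), Toxicity's equation is replaced by Toxicity=8 for every unit. Per-unit Clearance: 4, 2, 2, 2, 2, 2, 4, 2. Mean = 2.5.
E[Clearance|Toxicity=8] averages over only the 3 units with Toxicity=8 (Gene = 4, 7, 6): Clearance = 2, 2, 2, mean 2.
Difference = 2.5 − 2 = 0.5.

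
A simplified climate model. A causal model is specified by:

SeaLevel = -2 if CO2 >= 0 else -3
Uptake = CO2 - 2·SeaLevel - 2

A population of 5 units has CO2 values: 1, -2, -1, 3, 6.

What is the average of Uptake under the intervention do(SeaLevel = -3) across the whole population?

The intervention sets SeaLevel=-3 in all 5 units regardless of CO2. Recomputing Uptake per unit gives 5, 2, 3, 7, 10; average 5.4.

5.4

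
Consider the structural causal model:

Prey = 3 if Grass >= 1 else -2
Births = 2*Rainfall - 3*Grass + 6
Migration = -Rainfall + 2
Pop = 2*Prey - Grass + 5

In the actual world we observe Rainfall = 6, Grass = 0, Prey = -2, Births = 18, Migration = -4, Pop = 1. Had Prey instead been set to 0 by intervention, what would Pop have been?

The intervention breaks the incoming arrows to Prey: Prey = 3 if Grass >= 1 else -2 no longer applies, and Prey = 0.
Pop = 2*Prey - Grass + 5  [with Prey=0, Grass=0]  = 5

5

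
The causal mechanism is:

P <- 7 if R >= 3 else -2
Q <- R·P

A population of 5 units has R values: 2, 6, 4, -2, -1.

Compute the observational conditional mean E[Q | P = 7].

Observing P=7 restricts to units where P's equation naturally yields 7: R ∈ {6, 4}. In that subpopulation Q = 42, 28, mean 35.

35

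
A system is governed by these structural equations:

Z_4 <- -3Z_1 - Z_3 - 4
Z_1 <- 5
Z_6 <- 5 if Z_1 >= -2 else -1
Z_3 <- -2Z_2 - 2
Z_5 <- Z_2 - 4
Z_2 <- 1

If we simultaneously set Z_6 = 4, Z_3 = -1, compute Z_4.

Under do(Z_6 = 4, Z_3 = -1), each intervened variable's structural equation is replaced by its fixed value.
Z_4 = -3Z_1 - Z_3 - 4  [with Z_1=5, Z_3=-1]  = -18

-18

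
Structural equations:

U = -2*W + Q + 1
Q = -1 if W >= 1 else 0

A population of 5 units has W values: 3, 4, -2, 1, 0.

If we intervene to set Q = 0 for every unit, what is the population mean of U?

do(Q=0) breaks Q's dependence on W. With Q=0 fixed, U across the units is -5, -7, 5, -1, 1, mean -1.4.

-1.4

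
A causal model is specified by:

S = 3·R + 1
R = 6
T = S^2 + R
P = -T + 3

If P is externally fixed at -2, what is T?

367

Under do(P=-2), the mechanism P = -T + 3 is discarded; P is fixed at -2.
Since T is not a descendant of the intervened variable, it is unaffected.
S = 3·R + 1  [with R=6]  = 19
T = S^2 + R  [with S=19, R=6]  = 367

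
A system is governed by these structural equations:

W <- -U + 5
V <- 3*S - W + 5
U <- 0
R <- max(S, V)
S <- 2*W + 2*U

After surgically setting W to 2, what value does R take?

do(W=2) replaces the equation W <- -U + 5 with the constant W = 2.
S = 2*W + 2*U  [with W=2, U=0]  = 4
V = 3*S - W + 5  [with S=4, W=2]  = 15
R = max(S, V)  [with S=4, V=15]  = 15

15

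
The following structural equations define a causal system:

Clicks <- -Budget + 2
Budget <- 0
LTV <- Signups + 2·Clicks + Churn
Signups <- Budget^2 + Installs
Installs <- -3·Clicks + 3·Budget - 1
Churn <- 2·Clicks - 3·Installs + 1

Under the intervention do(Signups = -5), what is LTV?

Under do(Signups=-5), the mechanism Signups <- Budget^2 + Installs is discarded; Signups is fixed at -5.
Clicks = -Budget + 2  [with Budget=0]  = 2
Installs = -3·Clicks + 3·Budget - 1  [with Clicks=2, Budget=0]  = -7
Churn = 2·Clicks - 3·Installs + 1  [with Clicks=2, Installs=-7]  = 26
LTV = Signups + 2·Clicks + Churn  [with Signups=-5, Clicks=2, Churn=26]  = 25

25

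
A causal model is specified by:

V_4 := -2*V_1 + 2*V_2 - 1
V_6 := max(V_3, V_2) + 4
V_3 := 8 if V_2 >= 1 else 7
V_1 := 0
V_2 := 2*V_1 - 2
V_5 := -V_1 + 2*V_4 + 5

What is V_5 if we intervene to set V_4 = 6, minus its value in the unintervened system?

22

Intervening sets V_4 = 6 and removes its equation (V_4 := -2*V_1 + 2*V_2 - 1).
V_5 = -V_1 + 2*V_4 + 5  [with V_1=0, V_4=6]  = 17
Without intervention: V_2 = 2*V_1 - 2  [with V_1=0]  = -2; V_4 = -2*V_1 + 2*V_2 - 1  [with V_1=0, V_2=-2]  = -5; V_5 = -V_1 + 2*V_4 + 5  [with V_1=0, V_4=-5]  = -5.
Change = 17 − (-5) = 22.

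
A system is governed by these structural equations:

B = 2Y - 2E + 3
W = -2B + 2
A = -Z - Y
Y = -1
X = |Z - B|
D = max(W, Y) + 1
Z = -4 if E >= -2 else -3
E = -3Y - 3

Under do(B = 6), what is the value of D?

0

do(B=6) replaces the equation B = 2Y - 2E + 3 with the constant B = 6.
W = -2B + 2  [with B=6]  = -10
D = max(W, Y) + 1  [with W=-10, Y=-1]  = 0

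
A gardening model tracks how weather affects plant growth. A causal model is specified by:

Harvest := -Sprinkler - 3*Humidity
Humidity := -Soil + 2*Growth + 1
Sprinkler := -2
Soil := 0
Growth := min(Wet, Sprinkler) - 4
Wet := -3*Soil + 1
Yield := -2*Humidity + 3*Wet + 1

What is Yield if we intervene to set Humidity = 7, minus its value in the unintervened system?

-36

The intervention breaks the incoming arrows to Humidity: Humidity := -Soil + 2*Growth + 1 no longer applies, and Humidity = 7.
Wet = -3*Soil + 1  [with Soil=0]  = 1
Yield = -2*Humidity + 3*Wet + 1  [with Humidity=7, Wet=1]  = -10
Without intervention: Wet = -3*Soil + 1  [with Soil=0]  = 1; Growth = min(Wet, Sprinkler) - 4  [with Wet=1, Sprinkler=-2]  = -6; Humidity = -Soil + 2*Growth + 1  [with Soil=0, Growth=-6]  = -11; Yield = -2*Humidity + 3*Wet + 1  [with Humidity=-11, Wet=1]  = 26.
Change = -10 − 26 = -36.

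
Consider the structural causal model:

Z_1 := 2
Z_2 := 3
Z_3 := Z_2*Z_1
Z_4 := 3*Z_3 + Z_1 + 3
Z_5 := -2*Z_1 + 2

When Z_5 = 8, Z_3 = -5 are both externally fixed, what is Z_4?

Under do(Z_5 = 8, Z_3 = -5), each intervened variable's structural equation is replaced by its fixed value.
Z_4 = 3*Z_3 + Z_1 + 3  [with Z_3=-5, Z_1=2]  = -10

-10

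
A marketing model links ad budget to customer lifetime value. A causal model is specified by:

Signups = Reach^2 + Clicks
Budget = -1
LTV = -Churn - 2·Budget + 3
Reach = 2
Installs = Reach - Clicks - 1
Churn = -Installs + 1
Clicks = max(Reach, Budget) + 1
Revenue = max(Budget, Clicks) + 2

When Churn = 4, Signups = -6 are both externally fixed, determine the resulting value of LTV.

1

Under do(Churn = 4, Signups = -6), each intervened variable's structural equation is replaced by its fixed value.
LTV = -Churn - 2·Budget + 3  [with Churn=4, Budget=-1]  = 1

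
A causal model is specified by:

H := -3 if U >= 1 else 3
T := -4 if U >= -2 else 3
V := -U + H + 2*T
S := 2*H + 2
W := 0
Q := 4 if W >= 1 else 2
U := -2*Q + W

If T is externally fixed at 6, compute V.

The intervention breaks the incoming arrows to T: T := -4 if U >= -2 else 3 no longer applies, and T = 6.
Q = 4 if W >= 1 else 2  [with W=0]  = 2
U = -2*Q + W  [with Q=2, W=0]  = -4
H = -3 if U >= 1 else 3  [with U=-4]  = 3
V = -U + H + 2*T  [with U=-4, H=3, T=6]  = 19

19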